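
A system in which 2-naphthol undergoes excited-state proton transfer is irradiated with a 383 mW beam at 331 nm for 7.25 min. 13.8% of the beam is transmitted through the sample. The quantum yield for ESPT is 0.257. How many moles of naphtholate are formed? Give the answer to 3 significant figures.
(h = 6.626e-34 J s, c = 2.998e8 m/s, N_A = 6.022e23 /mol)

Photon energy at 331 nm: hc/λ = (6.626e-34)(2.998e8)/(331e-9) = 6.001e-19 J.
Energy delivered: (383 mW)(435 s) = 166.6 J.
Photons incident: 166.6 / 6.001e-19 = 2.776e20, i.e. 2.776e20/6.022e23 = 4.610e-4 mol.
Fraction absorbed: 1 − 13.8/100 = 0.8620.
Photons absorbed: 0.8620 × 4.610e-4 = 3.974e-4 mol.
Product: Φ × n_abs = 0.257 × 3.974e-4 = 1.021e-4 mol.

1.02e-4 mol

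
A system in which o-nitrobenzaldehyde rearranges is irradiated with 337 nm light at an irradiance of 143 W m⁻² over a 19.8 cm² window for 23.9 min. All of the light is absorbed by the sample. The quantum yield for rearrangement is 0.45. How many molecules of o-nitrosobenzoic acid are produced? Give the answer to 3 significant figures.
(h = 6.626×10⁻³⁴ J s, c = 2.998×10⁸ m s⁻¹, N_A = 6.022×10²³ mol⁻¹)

Photon energy at 337 nm: hc/λ = (6.626×10⁻³⁴)(2.998×10⁸)/(337×10⁻⁹) = 5.895×10⁻¹⁹ J.
Energy delivered: (143 W m⁻²)(19.8×10⁻⁴ m²)(1434 s) = 406.0 J.
Photons incident: 406.0 / 5.895×10⁻¹⁹ = 6.887×10²⁰, i.e. 6.887×10²⁰/6.022×10²³ = 0.001144 mol.
Product: Φ × n_abs = 0.45 × 0.001144 = 5.148×10⁻⁴ mol.
As a count: 5.148×10⁻⁴ × 6.022×10²³ = 3.10×10²⁰.

3.10×10²⁰ molecules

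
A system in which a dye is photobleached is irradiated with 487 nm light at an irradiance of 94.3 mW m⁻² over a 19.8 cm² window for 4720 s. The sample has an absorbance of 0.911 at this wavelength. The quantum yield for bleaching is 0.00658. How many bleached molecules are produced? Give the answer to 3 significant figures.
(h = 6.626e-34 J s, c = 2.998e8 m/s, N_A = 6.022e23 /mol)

Photon energy at 487 nm: hc/λ = (6.626e-34)(2.998e8)/(487e-9) = 4.079e-19 J.
Energy delivered: (94.3 mW m⁻²)(19.8e-4 m²)(4720 s) = 0.8813 J.
Photons incident: 0.8813 / 4.079e-19 = 2.161e18, i.e. 2.161e18/6.022e23 = 3.589e-6 mol.
Fraction absorbed: 1 − 10^(−0.911) = 0.8773.
Photons absorbed: 0.8773 × 3.589e-6 = 3.149e-6 mol.
Product: Φ × n_abs = 0.00658 × 3.149e-6 = 2.072e-8 mol.
As a count: 2.072e-8 × 6.022e23 = 1.25e16.

1.25e16 bleached molecules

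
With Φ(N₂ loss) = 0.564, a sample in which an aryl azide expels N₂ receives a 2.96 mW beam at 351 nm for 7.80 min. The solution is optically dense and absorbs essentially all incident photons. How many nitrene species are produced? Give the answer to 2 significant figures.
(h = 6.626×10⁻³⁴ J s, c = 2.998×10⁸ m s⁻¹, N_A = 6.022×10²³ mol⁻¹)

1.4×10¹⁸ species

Photon energy at 351 nm: hc/λ = (6.626×10⁻³⁴)(2.998×10⁸)/(351×10⁻⁹) = 5.659×10⁻¹⁹ J.
Energy delivered: (2.96 mW)(468 s) = 1.385 J.
Photons incident: 1.385 / 5.659×10⁻¹⁹ = 2.447×10¹⁸, i.e. 2.447×10¹⁸/6.022×10²³ = 4.063×10⁻⁶ mol.
Product: Φ × n_abs = 0.564 × 4.063×10⁻⁶ = 2.292×10⁻⁶ mol.
As a count: 2.292×10⁻⁶ × 6.022×10²³ = 1.4×10¹⁸.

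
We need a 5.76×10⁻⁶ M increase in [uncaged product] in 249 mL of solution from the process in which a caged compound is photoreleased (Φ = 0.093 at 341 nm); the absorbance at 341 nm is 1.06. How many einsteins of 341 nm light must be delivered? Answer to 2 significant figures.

Product: (5.76×10⁻⁶ M)(0.249 L) = 1.434×10⁻⁶ mol.
Photons that must be absorbed: 1.434×10⁻⁶ / 0.093 = 1.542×10⁻⁵ mol.
Fraction absorbed: 1 − 10^(−1.06) = 0.9129.
Incident photons needed: 1.542×10⁻⁵ / 0.9129 = 1.689×10⁻⁵ mol.

1.7×10⁻⁵ einstein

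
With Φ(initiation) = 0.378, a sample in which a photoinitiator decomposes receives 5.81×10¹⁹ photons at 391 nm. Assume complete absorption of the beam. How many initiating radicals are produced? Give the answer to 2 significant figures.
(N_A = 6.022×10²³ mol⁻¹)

Moles of photons: 5.81×10¹⁹ / 6.022×10²³ = 9.648×10⁻⁵ mol.
Product: Φ × n_abs = 0.378 × 9.648×10⁻⁵ = 3.647×10⁻⁵ mol.
As a count: 3.647×10⁻⁵ × 6.022×10²³ = 2.2×10¹⁹.

2.2×10¹⁹ initiating radicals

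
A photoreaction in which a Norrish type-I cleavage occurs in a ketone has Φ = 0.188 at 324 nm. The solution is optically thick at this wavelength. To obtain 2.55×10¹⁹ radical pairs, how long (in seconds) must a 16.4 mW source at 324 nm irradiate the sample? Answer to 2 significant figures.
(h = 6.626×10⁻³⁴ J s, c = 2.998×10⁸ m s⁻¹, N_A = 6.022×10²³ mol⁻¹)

Product: 2.55×10¹⁹ / 6.022×10²³ = 4.234×10⁻⁵ mol.
Photons that must be absorbed: 4.234×10⁻⁵ / 0.188 = 2.252×10⁻⁴ mol.
Photon energy: hc/λ = 6.131×10⁻¹⁹ J; per mole, 3.692×10⁵ J mol⁻¹.
Energy required: 2.252×10⁻⁴ × 3.692×10⁵ = 83.14 J.
Time: 83.14 J / 0.0164 W = 5100 s.

t ≈ 5100 s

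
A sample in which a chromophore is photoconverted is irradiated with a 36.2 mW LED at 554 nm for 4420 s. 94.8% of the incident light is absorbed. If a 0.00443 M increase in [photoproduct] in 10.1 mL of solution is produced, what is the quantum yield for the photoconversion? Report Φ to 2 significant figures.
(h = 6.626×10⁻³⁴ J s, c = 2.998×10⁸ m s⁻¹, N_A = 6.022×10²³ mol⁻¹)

Product: (0.00443 M)(0.0101 L) = 4.474×10⁻⁵ mol.
Photon energy at 554 nm: hc/λ = (6.626×10⁻³⁴)(2.998×10⁸)/(554×10⁻⁹) = 3.586×10⁻¹⁹ J.
Energy delivered: (36.2 mW)(4420 s) = 160.0 J.
Photons incident: 160.0 / 3.586×10⁻¹⁹ = 4.462×10²⁰, i.e. 4.462×10²⁰/6.022×10²³ = 7.409×10⁻⁴ mol.
Photons absorbed: 0.948 × 7.409×10⁻⁴ = 7.024×10⁻⁴ mol.
Φ = 4.474×10⁻⁵ mol / 7.024×10⁻⁴ mol photons = 0.064.

Φ = 0.064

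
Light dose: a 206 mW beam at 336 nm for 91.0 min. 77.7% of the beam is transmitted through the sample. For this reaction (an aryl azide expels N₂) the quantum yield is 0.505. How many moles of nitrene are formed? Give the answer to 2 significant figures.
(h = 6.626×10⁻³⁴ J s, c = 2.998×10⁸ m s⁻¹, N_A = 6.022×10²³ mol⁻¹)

3.6×10⁻⁴ mol

Photon energy at 336 nm: hc/λ = (6.626×10⁻³⁴)(2.998×10⁸)/(336×10⁻⁹) = 5.912×10⁻¹⁹ J.
Energy delivered: (206 mW)(5460 s) = 1125 J.
Photons incident: 1125 / 5.912×10⁻¹⁹ = 1.903×10²¹, i.e. 1.903×10²¹/6.022×10²³ = 0.003160 mol.
Fraction absorbed: 1 − 77.7/100 = 0.2230.
Photons absorbed: 0.2230 × 0.003160 = 7.047×10⁻⁴ mol.
Product: Φ × n_abs = 0.505 × 7.047×10⁻⁴ = 3.559×10⁻⁴ mol.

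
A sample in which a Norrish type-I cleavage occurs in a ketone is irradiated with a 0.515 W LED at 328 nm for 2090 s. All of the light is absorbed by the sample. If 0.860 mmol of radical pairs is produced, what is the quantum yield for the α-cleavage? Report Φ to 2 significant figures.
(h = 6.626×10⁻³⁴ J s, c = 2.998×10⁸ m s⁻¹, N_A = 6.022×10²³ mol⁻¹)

Φ = 0.29

Product: 0.860 mmol = 8.60×10⁻⁴ mol.
Photon energy at 328 nm: hc/λ = (6.626×10⁻³⁴)(2.998×10⁸)/(328×10⁻⁹) = 6.056×10⁻¹⁹ J.
Energy delivered: (0.515 W)(2090 s) = 1076 J.
Photons incident: 1076 / 6.056×10⁻¹⁹ = 1.777×10²¹, i.e. 1.777×10²¹/6.022×10²³ = 0.002951 mol.
Φ = 8.60×10⁻⁴ mol / 0.002951 mol photons = 0.29.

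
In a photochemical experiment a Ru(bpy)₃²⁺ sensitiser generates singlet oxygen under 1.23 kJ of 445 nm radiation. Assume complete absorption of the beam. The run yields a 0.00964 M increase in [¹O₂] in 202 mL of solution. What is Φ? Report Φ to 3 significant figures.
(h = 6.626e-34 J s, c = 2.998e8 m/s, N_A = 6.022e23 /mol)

Φ = 0.426

Product: (0.00964 M)(0.202 L) = 0.001947 mol.
Photon energy at 445 nm: hc/λ = (6.626e-34)(2.998e8)/(445e-9) = 4.464e-19 J.
Incident energy: 1.23 kJ = 1230 J.
Photons incident: 1230 / 4.464e-19 = 2.755e21, i.e. 2.755e21/6.022e23 = 0.004575 mol.
Φ = 0.001947 mol / 0.004575 mol photons = 0.426.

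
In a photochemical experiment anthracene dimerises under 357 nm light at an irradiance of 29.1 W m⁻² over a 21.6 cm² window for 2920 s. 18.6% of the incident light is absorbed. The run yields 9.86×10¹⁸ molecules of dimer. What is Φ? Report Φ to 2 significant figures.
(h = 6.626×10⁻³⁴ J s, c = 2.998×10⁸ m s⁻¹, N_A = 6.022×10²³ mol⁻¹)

Product: 9.86×10¹⁸ / 6.022×10²³ = 1.637×10⁻⁵ mol.
Photon energy at 357 nm: hc/λ = (6.626×10⁻³⁴)(2.998×10⁸)/(357×10⁻⁹) = 5.564×10⁻¹⁹ J.
Energy delivered: (29.1 W m⁻²)(21.6×10⁻⁴ m²)(2920 s) = 183.5 J.
Photons incident: 183.5 / 5.564×10⁻¹⁹ = 3.298×10²⁰, i.e. 3.298×10²⁰/6.022×10²³ = 5.477×10⁻⁴ mol.
Photons absorbed: 0.186 × 5.477×10⁻⁴ = 1.019×10⁻⁴ mol.
Φ = 1.637×10⁻⁵ mol / 1.019×10⁻⁴ mol photons = 0.16.

Φ = 0.16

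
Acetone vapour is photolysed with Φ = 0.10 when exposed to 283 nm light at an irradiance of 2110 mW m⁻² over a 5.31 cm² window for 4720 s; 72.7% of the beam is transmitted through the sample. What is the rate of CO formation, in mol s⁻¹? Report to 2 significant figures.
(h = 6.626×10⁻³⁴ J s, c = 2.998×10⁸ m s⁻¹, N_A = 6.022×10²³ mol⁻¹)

Photon energy at 283 nm: hc/λ = (6.626×10⁻³⁴)(2.998×10⁸)/(283×10⁻⁹) = 7.019×10⁻¹⁹ J.
Energy delivered: (2110 mW m⁻²)(5.31×10⁻⁴ m²)(4720 s) = 5.288 J.
Photons incident: 5.288 / 7.019×10⁻¹⁹ = 7.534×10¹⁸, i.e. 7.534×10¹⁸/6.022×10²³ = 1.251×10⁻⁵ mol.
Fraction absorbed: 1 − 72.7/100 = 0.2730.
Photons absorbed: 0.2730 × 1.251×10⁻⁵ = 3.415×10⁻⁶ mol.
Product formed: 0.10 × 3.415×10⁻⁶ = 3.415×10⁻⁷ mol.
Rate: 3.415×10⁻⁷ / 4720 s = 7.2×10⁻¹¹ mol s⁻¹.

7.2×10⁻¹¹ mol s⁻¹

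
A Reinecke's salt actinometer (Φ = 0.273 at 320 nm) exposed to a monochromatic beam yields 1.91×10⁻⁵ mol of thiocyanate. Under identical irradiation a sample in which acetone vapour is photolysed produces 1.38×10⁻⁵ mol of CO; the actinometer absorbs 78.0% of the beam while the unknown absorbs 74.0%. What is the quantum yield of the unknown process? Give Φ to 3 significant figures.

Photons absorbed by the actinometer: 1.91×10⁻⁵ / 0.273 = 6.996×10⁻⁵ mol.
Incident flux: 6.996×10⁻⁵ / 0.780 = 8.969×10⁻⁵ einstein.
Absorbed by unknown: 0.740 × 8.969×10⁻⁵ = 6.637×10⁻⁵ mol.
Φ(unknown) = 1.38×10⁻⁵ / 6.637×10⁻⁵ = 0.208.

Φ = 0.208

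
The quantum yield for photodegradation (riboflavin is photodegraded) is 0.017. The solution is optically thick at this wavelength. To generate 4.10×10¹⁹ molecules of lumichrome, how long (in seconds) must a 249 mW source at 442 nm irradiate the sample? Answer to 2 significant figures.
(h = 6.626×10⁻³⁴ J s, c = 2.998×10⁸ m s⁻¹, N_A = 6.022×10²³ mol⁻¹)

Product: 4.10×10¹⁹ / 6.022×10²³ = 6.808×10⁻⁵ mol.
Photons that must be absorbed: 6.808×10⁻⁵ / 0.017 = 0.004005 mol.
Photon energy: hc/λ = 4.494×10⁻¹⁹ J; per mole, 2.706×10⁵ J mol⁻¹.
Energy required: 0.004005 × 2.706×10⁵ = 1084 J.
Time: 1084 J / 0.249 W = 4400 s.

t ≈ 4400 s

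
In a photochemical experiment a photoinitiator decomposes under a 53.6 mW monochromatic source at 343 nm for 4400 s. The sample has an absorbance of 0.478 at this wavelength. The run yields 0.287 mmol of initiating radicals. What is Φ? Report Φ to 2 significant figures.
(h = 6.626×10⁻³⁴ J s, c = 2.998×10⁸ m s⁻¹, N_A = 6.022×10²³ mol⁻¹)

Φ = 0.64

Product: 0.287 mmol = 2.87×10⁻⁴ mol.
Photon energy at 343 nm: hc/λ = (6.626×10⁻³⁴)(2.998×10⁸)/(343×10⁻⁹) = 5.791×10⁻¹⁹ J.
Energy delivered: (53.6 mW)(4400 s) = 235.8 J.
Photons incident: 235.8 / 5.791×10⁻¹⁹ = 4.072×10²⁰, i.e. 4.072×10²⁰/6.022×10²³ = 6.762×10⁻⁴ mol.
Fraction absorbed: 1 − 10^(−0.478) = 0.6673.
Photons absorbed: 0.6673 × 6.762×10⁻⁴ = 4.512×10⁻⁴ mol.
Φ = 2.87×10⁻⁴ mol / 4.512×10⁻⁴ mol photons = 0.64.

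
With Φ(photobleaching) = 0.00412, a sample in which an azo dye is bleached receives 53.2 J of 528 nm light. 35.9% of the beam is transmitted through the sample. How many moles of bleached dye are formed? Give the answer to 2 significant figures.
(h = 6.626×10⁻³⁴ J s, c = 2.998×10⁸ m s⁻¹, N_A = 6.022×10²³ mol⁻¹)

6.2×10⁻⁷ mol

Photon energy at 528 nm: hc/λ = (6.626×10⁻³⁴)(2.998×10⁸)/(528×10⁻⁹) = 3.762×10⁻¹⁹ J.
Photons incident: 53.2 / 3.762×10⁻¹⁹ = 1.414×10²⁰, i.e. 1.414×10²⁰/6.022×10²³ = 2.348×10⁻⁴ mol.
Fraction absorbed: 1 − 35.9/100 = 0.6410.
Photons absorbed: 0.6410 × 2.348×10⁻⁴ = 1.505×10⁻⁴ mol.
Product: Φ × n_abs = 0.00412 × 1.505×10⁻⁴ = 6.201×10⁻⁷ mol.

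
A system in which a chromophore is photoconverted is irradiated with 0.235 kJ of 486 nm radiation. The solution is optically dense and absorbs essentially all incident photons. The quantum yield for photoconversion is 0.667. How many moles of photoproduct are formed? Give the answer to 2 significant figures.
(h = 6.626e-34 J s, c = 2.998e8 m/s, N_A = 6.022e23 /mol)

Photon energy at 486 nm: hc/λ = (6.626e-34)(2.998e8)/(486e-9) = 4.087e-19 J.
Incident energy: 0.235 kJ = 235 J.
Photons incident: 235 / 4.087e-19 = 5.750e20, i.e. 5.750e20/6.022e23 = 9.548e-4 mol.
Product: Φ × n_abs = 0.667 × 9.548e-4 = 6.369e-4 mol.

6.4e-4 mol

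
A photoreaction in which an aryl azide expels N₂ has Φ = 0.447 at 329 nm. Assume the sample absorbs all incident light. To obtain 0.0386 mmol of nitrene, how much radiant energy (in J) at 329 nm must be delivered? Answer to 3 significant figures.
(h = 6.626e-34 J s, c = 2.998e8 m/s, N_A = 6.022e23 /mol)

31.4 J

Product: 0.0386 mmol = 3.86e-5 mol.
Photons that must be absorbed: 3.86e-5 / 0.447 = 8.635e-5 mol.
Photon energy: hc/λ = 6.038e-19 J; per mole, 3.636e5 J mol⁻¹.
Energy required: 8.635e-5 × 3.636e5 = 31.4 J.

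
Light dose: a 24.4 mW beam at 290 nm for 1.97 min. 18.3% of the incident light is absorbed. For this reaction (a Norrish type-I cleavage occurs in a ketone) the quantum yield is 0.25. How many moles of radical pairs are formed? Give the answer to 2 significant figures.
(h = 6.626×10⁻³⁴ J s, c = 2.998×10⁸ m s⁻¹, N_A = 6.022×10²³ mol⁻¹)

Photon energy at 290 nm: hc/λ = (6.626×10⁻³⁴)(2.998×10⁸)/(290×10⁻⁹) = 6.850×10⁻¹⁹ J.
Energy delivered: (24.4 mW)(118.2 s) = 2.884 J.
Photons incident: 2.884 / 6.850×10⁻¹⁹ = 4.210×10¹⁸, i.e. 4.210×10¹⁸/6.022×10²³ = 6.991×10⁻⁶ mol.
Photons absorbed: 0.183 × 6.991×10⁻⁶ = 1.279×10⁻⁶ mol.
Product: Φ × n_abs = 0.25 × 1.279×10⁻⁶ = 3.198×10⁻⁷ mol.

3.2×10⁻⁷ mol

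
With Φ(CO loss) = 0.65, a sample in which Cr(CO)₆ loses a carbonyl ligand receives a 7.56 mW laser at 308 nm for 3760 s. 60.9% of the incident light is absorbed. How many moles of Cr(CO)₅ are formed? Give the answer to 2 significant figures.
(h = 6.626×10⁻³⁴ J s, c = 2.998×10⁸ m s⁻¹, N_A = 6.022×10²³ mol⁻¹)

2.9×10⁻⁵ mol

Photon energy at 308 nm: hc/λ = (6.626×10⁻³⁴)(2.998×10⁸)/(308×10⁻⁹) = 6.450×10⁻¹⁹ J.
Energy delivered: (7.56 mW)(3760 s) = 28.43 J.
Photons incident: 28.43 / 6.450×10⁻¹⁹ = 4.408×10¹⁹, i.e. 4.408×10¹⁹/6.022×10²³ = 7.320×10⁻⁵ mol.
Photons absorbed: 0.609 × 7.320×10⁻⁵ = 4.458×10⁻⁵ mol.
Product: Φ × n_abs = 0.65 × 4.458×10⁻⁵ = 2.898×10⁻⁵ mol.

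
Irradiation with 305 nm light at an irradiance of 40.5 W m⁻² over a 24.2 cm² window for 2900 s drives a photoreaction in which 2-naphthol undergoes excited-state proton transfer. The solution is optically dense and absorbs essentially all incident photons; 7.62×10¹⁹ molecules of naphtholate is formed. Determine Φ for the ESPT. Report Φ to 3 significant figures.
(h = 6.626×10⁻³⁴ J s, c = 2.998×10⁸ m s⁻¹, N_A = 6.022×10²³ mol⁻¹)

Φ = 0.175

Product: 7.62×10¹⁹ / 6.022×10²³ = 1.265×10⁻⁴ mol.
Photon energy at 305 nm: hc/λ = (6.626×10⁻³⁴)(2.998×10⁸)/(305×10⁻⁹) = 6.513×10⁻¹⁹ J.
Energy delivered: (40.5 W m⁻²)(24.2×10⁻⁴ m²)(2900 s) = 284.2 J.
Photons incident: 284.2 / 6.513×10⁻¹⁹ = 4.364×10²⁰, i.e. 4.364×10²⁰/6.022×10²³ = 7.247×10⁻⁴ mol.
Φ = 1.265×10⁻⁴ mol / 7.247×10⁻⁴ mol photons = 0.175.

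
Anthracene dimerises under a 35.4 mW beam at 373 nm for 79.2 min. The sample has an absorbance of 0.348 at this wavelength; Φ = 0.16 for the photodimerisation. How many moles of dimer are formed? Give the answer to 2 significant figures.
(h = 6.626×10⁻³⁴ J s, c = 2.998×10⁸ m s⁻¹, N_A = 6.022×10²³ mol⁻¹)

Photon energy at 373 nm: hc/λ = (6.626×10⁻³⁴)(2.998×10⁸)/(373×10⁻⁹) = 5.326×10⁻¹⁹ J.
Energy delivered: (35.4 mW)(4752 s) = 168.2 J.
Photons incident: 168.2 / 5.326×10⁻¹⁹ = 3.158×10²⁰, i.e. 3.158×10²⁰/6.022×10²³ = 5.244×10⁻⁴ mol.
Fraction absorbed: 1 − 10^(−0.348) = 0.5513.
Photons absorbed: 0.5513 × 5.244×10⁻⁴ = 2.891×10⁻⁴ mol.
Product: Φ × n_abs = 0.16 × 2.891×10⁻⁴ = 4.626×10⁻⁵ mol.

4.6×10⁻⁵ mol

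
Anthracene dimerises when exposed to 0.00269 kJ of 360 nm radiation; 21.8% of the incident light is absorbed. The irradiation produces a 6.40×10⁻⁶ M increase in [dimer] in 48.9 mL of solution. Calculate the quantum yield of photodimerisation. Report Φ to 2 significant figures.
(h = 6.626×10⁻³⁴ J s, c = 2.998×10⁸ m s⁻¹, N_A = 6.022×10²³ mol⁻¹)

Φ = 0.18

Product: (6.40×10⁻⁶ M)(0.0489 L) = 3.130×10⁻⁷ mol.
Photon energy at 360 nm: hc/λ = (6.626×10⁻³⁴)(2.998×10⁸)/(360×10⁻⁹) = 5.518×10⁻¹⁹ J.
Incident energy: 0.00269 kJ = 2.69 J.
Photons incident: 2.69 / 5.518×10⁻¹⁹ = 4.875×10¹⁸, i.e. 4.875×10¹⁸/6.022×10²³ = 8.095×10⁻⁶ mol.
Photons absorbed: 0.218 × 8.095×10⁻⁶ = 1.765×10⁻⁶ mol.
Φ = 3.130×10⁻⁷ mol / 1.765×10⁻⁶ mol photons = 0.18.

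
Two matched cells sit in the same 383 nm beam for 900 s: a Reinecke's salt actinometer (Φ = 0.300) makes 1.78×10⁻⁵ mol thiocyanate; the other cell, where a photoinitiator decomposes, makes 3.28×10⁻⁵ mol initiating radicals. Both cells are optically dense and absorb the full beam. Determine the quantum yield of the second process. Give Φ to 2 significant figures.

Φ = 0.55

Photons absorbed by the actinometer: 1.78×10⁻⁵ / 0.300 = 5.933×10⁻⁵ mol.
Φ(unknown) = 3.28×10⁻⁵ / 5.933×10⁻⁵ = 0.55.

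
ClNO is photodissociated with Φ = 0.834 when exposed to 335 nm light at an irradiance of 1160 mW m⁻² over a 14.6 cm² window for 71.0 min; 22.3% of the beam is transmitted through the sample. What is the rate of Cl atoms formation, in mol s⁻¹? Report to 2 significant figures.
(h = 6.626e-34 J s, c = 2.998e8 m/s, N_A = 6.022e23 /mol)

Photon energy at 335 nm: hc/λ = (6.626e-34)(2.998e8)/(335e-9) = 5.930e-19 J.
Energy delivered: (1160 mW m⁻²)(14.6e-4 m²)(4260 s) = 7.215 J.
Photons incident: 7.215 / 5.930e-19 = 1.217e19, i.e. 1.217e19/6.022e23 = 2.021e-5 mol.
Fraction absorbed: 1 − 22.3/100 = 0.7770.
Photons absorbed: 0.7770 × 2.021e-5 = 1.570e-5 mol.
Product formed: 0.834 × 1.570e-5 = 1.309e-5 mol.
Rate: 1.309e-5 / 4260 s = 3.1e-9 mol s⁻¹.

3.1e-9 mol s⁻¹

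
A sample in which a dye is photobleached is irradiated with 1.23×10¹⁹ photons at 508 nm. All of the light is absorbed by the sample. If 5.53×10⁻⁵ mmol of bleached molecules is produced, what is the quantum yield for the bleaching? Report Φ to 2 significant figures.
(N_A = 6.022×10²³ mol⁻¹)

Product: 5.53×10⁻⁵ mmol = 5.53×10⁻⁸ mol.
Moles of photons: 1.23×10¹⁹ / 6.022×10²³ = 2.043×10⁻⁵ mol.
Φ = 5.53×10⁻⁸ mol / 2.043×10⁻⁵ mol photons = 0.0027.

Φ = 0.0027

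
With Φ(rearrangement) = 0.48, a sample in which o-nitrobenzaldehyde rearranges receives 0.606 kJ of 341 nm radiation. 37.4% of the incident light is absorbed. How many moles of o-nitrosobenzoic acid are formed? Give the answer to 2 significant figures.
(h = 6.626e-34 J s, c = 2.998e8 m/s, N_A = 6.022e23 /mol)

3.1e-4 mol

Photon energy at 341 nm: hc/λ = (6.626e-34)(2.998e8)/(341e-9) = 5.825e-19 J.
Incident energy: 0.606 kJ = 606 J.
Photons incident: 606 / 5.825e-19 = 1.040e21, i.e. 1.040e21/6.022e23 = 0.001727 mol.
Photons absorbed: 0.374 × 0.001727 = 6.459e-4 mol.
Product: Φ × n_abs = 0.48 × 6.459e-4 = 3.100e-4 mol.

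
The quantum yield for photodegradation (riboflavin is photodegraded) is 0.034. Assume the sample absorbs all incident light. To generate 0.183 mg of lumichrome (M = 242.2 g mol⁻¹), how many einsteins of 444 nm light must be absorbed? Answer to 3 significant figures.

Product: 0.183 mg / 242.2 g mol⁻¹ = 7.556×10⁻⁷ mol.
Photons that must be absorbed: 7.556×10⁻⁷ / 0.034 = 2.222×10⁻⁵ mol.

2.22×10⁻⁵ einstein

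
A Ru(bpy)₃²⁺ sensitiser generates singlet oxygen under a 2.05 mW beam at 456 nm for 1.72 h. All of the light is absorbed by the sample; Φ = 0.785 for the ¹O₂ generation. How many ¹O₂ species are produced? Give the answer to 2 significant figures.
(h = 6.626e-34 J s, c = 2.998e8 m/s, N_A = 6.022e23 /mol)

Photon energy at 456 nm: hc/λ = (6.626e-34)(2.998e8)/(456e-9) = 4.356e-19 J.
Energy delivered: (2.05 mW)(6192 s) = 12.69 J.
Photons incident: 12.69 / 4.356e-19 = 2.913e19, i.e. 2.913e19/6.022e23 = 4.837e-5 mol.
Product: Φ × n_abs = 0.785 × 4.837e-5 = 3.797e-5 mol.
As a count: 3.797e-5 × 6.022e23 = 2.3e19.

2.3e19 species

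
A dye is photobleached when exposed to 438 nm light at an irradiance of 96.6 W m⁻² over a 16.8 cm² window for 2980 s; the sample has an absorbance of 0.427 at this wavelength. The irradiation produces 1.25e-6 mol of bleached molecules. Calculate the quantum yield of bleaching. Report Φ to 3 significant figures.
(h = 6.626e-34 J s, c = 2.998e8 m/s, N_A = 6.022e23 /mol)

Photon energy at 438 nm: hc/λ = (6.626e-34)(2.998e8)/(438e-9) = 4.535e-19 J.
Energy delivered: (96.6 W m⁻²)(16.8e-4 m²)(2980 s) = 483.6 J.
Photons incident: 483.6 / 4.535e-19 = 1.066e21, i.e. 1.066e21/6.022e23 = 0.001770 mol.
Fraction absorbed: 1 − 10^(−0.427) = 0.6259.
Photons absorbed: 0.6259 × 0.001770 = 0.001108 mol.
Φ = 1.25e-6 mol / 0.001108 mol photons = 0.00113.

Φ = 0.00113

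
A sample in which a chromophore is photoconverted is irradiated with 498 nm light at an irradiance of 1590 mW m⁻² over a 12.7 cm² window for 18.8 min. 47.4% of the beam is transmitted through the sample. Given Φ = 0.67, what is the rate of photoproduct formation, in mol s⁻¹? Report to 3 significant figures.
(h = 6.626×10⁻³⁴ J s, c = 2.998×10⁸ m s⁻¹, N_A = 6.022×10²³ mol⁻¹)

Photon energy at 498 nm: hc/λ = (6.626×10⁻³⁴)(2.998×10⁸)/(498×10⁻⁹) = 3.989×10⁻¹⁹ J.
Energy delivered: (1590 mW m⁻²)(12.7×10⁻⁴ m²)(1128 s) = 2.278 J.
Photons incident: 2.278 / 3.989×10⁻¹⁹ = 5.711×10¹⁸, i.e. 5.711×10¹⁸/6.022×10²³ = 9.484×10⁻⁶ mol.
Fraction absorbed: 1 − 47.4/100 = 0.5260.
Photons absorbed: 0.5260 × 9.484×10⁻⁶ = 4.989×10⁻⁶ mol.
Product formed: 0.67 × 4.989×10⁻⁶ = 3.343×10⁻⁶ mol.
Rate: 3.343×10⁻⁶ / 1128 s = 2.96×10⁻⁹ mol s⁻¹.

2.96×10⁻⁹ mol s⁻¹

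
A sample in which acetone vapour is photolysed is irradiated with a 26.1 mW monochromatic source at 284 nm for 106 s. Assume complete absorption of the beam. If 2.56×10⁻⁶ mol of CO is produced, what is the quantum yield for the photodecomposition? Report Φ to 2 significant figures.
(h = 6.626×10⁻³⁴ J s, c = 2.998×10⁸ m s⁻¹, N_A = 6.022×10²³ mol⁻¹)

Φ = 0.39

Photon energy at 284 nm: hc/λ = (6.626×10⁻³⁴)(2.998×10⁸)/(284×10⁻⁹) = 6.995×10⁻¹⁹ J.
Energy delivered: (26.1 mW)(106 s) = 2.767 J.
Photons incident: 2.767 / 6.995×10⁻¹⁹ = 3.956×10¹⁸, i.e. 3.956×10¹⁸/6.022×10²³ = 6.569×10⁻⁶ mol.
Φ = 2.56×10⁻⁶ mol / 6.569×10⁻⁶ mol photons = 0.39.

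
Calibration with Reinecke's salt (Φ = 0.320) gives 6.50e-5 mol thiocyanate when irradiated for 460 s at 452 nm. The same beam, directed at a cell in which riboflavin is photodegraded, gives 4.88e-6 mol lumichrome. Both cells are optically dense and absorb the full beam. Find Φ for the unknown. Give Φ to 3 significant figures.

Φ = 0.0240

Photons absorbed by the actinometer: 6.50e-5 / 0.320 = 2.031e-4 mol.
Φ(unknown) = 4.88e-6 / 2.031e-4 = 0.0240.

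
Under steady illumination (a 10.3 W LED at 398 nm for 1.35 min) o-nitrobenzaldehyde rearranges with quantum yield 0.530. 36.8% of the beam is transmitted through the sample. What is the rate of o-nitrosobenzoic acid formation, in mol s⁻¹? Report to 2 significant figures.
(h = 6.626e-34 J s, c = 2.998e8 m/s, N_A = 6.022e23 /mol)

1.1e-5 mol s⁻¹

Photon energy at 398 nm: hc/λ = (6.626e-34)(2.998e8)/(398e-9) = 4.991e-19 J.
Energy delivered: (10.3 W)(81 s) = 834.3 J.
Photons incident: 834.3 / 4.991e-19 = 1.672e21, i.e. 1.672e21/6.022e23 = 0.002776 mol.
Fraction absorbed: 1 − 36.8/100 = 0.6320.
Photons absorbed: 0.6320 × 0.002776 = 0.001754 mol.
Product formed: 0.530 × 0.001754 = 9.296e-4 mol.
Rate: 9.296e-4 / 81 s = 1.1e-5 mol s⁻¹.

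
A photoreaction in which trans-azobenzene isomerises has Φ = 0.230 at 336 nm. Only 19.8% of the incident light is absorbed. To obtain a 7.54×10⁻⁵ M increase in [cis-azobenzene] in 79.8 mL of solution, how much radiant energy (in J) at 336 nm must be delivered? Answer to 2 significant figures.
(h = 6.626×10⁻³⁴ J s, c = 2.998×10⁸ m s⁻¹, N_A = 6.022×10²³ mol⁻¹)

47 J

Product: (7.54×10⁻⁵ M)(0.0798 L) = 6.017×10⁻⁶ mol.
Photons that must be absorbed: 6.017×10⁻⁶ / 0.230 = 2.616×10⁻⁵ mol.
Incident photons needed: 2.616×10⁻⁵ / 0.198 = 1.321×10⁻⁴ mol.
Photon energy: hc/λ = 5.912×10⁻¹⁹ J; per mole, 3.560×10⁵ J mol⁻¹.
Energy required: 1.321×10⁻⁴ × 3.560×10⁵ = 47 J.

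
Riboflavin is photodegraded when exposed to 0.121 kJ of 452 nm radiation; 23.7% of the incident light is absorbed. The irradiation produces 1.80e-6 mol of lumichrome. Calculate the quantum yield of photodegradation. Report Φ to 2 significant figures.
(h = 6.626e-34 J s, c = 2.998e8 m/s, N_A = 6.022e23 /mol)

Φ = 0.017

Photon energy at 452 nm: hc/λ = (6.626e-34)(2.998e8)/(452e-9) = 4.395e-19 J.
Incident energy: 0.121 kJ = 121 J.
Photons incident: 121 / 4.395e-19 = 2.753e20, i.e. 2.753e20/6.022e23 = 4.572e-4 mol.
Photons absorbed: 0.237 × 4.572e-4 = 1.084e-4 mol.
Φ = 1.80e-6 mol / 1.084e-4 mol photons = 0.017.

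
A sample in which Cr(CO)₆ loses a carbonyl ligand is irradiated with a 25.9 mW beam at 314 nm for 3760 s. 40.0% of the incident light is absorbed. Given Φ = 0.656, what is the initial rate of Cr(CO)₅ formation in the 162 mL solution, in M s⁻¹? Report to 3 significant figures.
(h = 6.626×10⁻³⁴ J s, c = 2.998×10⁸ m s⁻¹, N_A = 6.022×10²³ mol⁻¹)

1.10×10⁻⁷ M s⁻¹

Photon energy at 314 nm: hc/λ = (6.626×10⁻³⁴)(2.998×10⁸)/(314×10⁻⁹) = 6.326×10⁻¹⁹ J.
Energy delivered: (25.9 mW)(3760 s) = 97.38 J.
Photons incident: 97.38 / 6.326×10⁻¹⁹ = 1.539×10²⁰, i.e. 1.539×10²⁰/6.022×10²³ = 2.556×10⁻⁴ mol.
Photons absorbed: 0.400 × 2.556×10⁻⁴ = 1.022×10⁻⁴ mol.
Product formed: 0.656 × 1.022×10⁻⁴ = 6.704×10⁻⁵ mol.
Rate: 6.704×10⁻⁵ mol / (3760 s × 0.162 L) = 1.10×10⁻⁷ M s⁻¹.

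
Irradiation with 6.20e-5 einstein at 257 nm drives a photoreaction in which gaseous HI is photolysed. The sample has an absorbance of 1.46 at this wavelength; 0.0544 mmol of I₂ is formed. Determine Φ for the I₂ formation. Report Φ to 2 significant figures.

Product: 0.0544 mmol = 5.44e-5 mol.
Fraction absorbed: 1 − 10^(−1.46) = 0.9653.
Photons absorbed: 0.9653 × 6.20e-5 = 5.985e-5 mol.
Φ = 5.44e-5 mol / 5.985e-5 mol photons = 0.91.

Φ = 0.91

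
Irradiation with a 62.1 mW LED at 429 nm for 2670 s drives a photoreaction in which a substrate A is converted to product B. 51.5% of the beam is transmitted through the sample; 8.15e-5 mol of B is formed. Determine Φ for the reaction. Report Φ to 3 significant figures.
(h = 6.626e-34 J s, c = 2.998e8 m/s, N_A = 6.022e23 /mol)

Φ = 0.283

Photon energy at 429 nm: hc/λ = (6.626e-34)(2.998e8)/(429e-9) = 4.630e-19 J.
Energy delivered: (62.1 mW)(2670 s) = 165.8 J.
Photons incident: 165.8 / 4.630e-19 = 3.581e20, i.e. 3.581e20/6.022e23 = 5.947e-4 mol.
Fraction absorbed: 1 − 51.5/100 = 0.4850.
Photons absorbed: 0.4850 × 5.947e-4 = 2.884e-4 mol.
Φ = 8.15e-5 mol / 2.884e-4 mol photons = 0.283.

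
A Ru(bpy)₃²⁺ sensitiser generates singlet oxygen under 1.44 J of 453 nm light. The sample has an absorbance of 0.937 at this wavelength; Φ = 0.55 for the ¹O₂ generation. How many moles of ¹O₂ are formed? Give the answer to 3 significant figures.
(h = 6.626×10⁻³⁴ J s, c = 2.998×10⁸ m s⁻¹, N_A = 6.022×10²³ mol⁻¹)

Photon energy at 453 nm: hc/λ = (6.626×10⁻³⁴)(2.998×10⁸)/(453×10⁻⁹) = 4.385×10⁻¹⁹ J.
Photons incident: 1.44 / 4.385×10⁻¹⁹ = 3.284×10¹⁸, i.e. 3.284×10¹⁸/6.022×10²³ = 5.453×10⁻⁶ mol.
Fraction absorbed: 1 − 10^(−0.937) = 0.8844.
Photons absorbed: 0.8844 × 5.453×10⁻⁶ = 4.823×10⁻⁶ mol.
Product: Φ × n_abs = 0.55 × 4.823×10⁻⁶ = 2.653×10⁻⁶ mol.

2.65×10⁻⁶ mol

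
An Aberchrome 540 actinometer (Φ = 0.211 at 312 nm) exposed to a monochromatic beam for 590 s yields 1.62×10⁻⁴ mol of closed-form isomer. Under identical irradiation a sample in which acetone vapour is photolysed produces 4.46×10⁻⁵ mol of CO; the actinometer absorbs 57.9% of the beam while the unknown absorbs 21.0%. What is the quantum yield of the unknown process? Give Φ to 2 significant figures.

Φ = 0.16

Photons absorbed by the actinometer: 1.62×10⁻⁴ / 0.211 = 7.678×10⁻⁴ mol.
Incident flux: 7.678×10⁻⁴ / 0.579 = 0.001326 einstein.
Absorbed by unknown: 0.210 × 0.001326 = 2.785×10⁻⁴ mol.
Φ(unknown) = 4.46×10⁻⁵ / 2.785×10⁻⁴ = 0.16.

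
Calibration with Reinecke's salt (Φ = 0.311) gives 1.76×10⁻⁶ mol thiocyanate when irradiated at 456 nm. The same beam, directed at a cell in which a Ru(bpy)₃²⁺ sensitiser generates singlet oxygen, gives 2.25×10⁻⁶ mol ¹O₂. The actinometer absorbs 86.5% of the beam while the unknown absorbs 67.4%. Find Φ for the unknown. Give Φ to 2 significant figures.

Photons absorbed by the actinometer: 1.76×10⁻⁶ / 0.311 = 5.659×10⁻⁶ mol.
Incident flux: 5.659×10⁻⁶ / 0.865 = 6.542×10⁻⁶ einstein.
Absorbed by unknown: 0.674 × 6.542×10⁻⁶ = 4.409×10⁻⁶ mol.
Φ(unknown) = 2.25×10⁻⁶ / 4.409×10⁻⁶ = 0.51.

Φ = 0.51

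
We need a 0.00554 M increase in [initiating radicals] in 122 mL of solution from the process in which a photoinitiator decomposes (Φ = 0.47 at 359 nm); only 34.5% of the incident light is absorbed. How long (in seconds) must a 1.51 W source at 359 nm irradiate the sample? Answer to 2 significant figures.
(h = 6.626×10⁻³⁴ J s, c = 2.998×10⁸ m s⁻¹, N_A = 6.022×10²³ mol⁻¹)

Product: (0.00554 M)(0.122 L) = 6.759×10⁻⁴ mol.
Photons that must be absorbed: 6.759×10⁻⁴ / 0.47 = 0.001438 mol.
Incident photons needed: 0.001438 / 0.345 = 0.004168 mol.
Photon energy: hc/λ = 5.533×10⁻¹⁹ J; per mole, 3.332×10⁵ J mol⁻¹.
Energy required: 0.004168 × 3.332×10⁵ = 1389 J.
Time: 1389 J / 1.51 W = 920 s.

t ≈ 920 s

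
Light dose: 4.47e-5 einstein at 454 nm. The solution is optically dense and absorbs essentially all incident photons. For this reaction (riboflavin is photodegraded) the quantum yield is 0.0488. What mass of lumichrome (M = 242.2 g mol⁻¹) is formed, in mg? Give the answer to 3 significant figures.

0.528 mg

Product: Φ × n_abs = 0.0488 × 4.47e-5 = 2.181e-6 mol.
Mass: 2.181e-6 × 242.2 = 5.282e-4 g = 0.528 mg.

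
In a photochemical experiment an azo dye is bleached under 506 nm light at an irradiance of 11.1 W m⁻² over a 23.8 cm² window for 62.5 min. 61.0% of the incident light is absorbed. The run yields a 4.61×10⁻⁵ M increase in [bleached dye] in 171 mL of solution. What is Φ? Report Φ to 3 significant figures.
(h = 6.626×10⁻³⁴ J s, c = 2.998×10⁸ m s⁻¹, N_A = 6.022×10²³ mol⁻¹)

Φ = 0.0308

Product: (4.61×10⁻⁵ M)(0.171 L) = 7.883×10⁻⁶ mol.
Photon energy at 506 nm: hc/λ = (6.626×10⁻³⁴)(2.998×10⁸)/(506×10⁻⁹) = 3.926×10⁻¹⁹ J.
Energy delivered: (11.1 W m⁻²)(23.8×10⁻⁴ m²)(3750 s) = 99.07 J.
Photons incident: 99.07 / 3.926×10⁻¹⁹ = 2.523×10²⁰, i.e. 2.523×10²⁰/6.022×10²³ = 4.190×10⁻⁴ mol.
Photons absorbed: 0.610 × 4.190×10⁻⁴ = 2.556×10⁻⁴ mol.
Φ = 7.883×10⁻⁶ mol / 2.556×10⁻⁴ mol photons = 0.0308.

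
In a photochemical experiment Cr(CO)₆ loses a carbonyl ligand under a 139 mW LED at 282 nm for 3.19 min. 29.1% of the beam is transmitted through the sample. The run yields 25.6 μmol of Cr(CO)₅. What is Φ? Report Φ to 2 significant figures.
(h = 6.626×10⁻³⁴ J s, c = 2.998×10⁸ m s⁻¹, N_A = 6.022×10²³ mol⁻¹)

Φ = 0.58

Product: 25.6 μmol = 2.56×10⁻⁵ mol.
Photon energy at 282 nm: hc/λ = (6.626×10⁻³⁴)(2.998×10⁸)/(282×10⁻⁹) = 7.044×10⁻¹⁹ J.
Energy delivered: (139 mW)(191.4 s) = 26.60 J.
Photons incident: 26.60 / 7.044×10⁻¹⁹ = 3.776×10¹⁹, i.e. 3.776×10¹⁹/6.022×10²³ = 6.270×10⁻⁵ mol.
Fraction absorbed: 1 − 29.1/100 = 0.7090.
Photons absorbed: 0.7090 × 6.270×10⁻⁵ = 4.445×10⁻⁵ mol.
Φ = 2.56×10⁻⁵ mol / 4.445×10⁻⁵ mol photons = 0.58.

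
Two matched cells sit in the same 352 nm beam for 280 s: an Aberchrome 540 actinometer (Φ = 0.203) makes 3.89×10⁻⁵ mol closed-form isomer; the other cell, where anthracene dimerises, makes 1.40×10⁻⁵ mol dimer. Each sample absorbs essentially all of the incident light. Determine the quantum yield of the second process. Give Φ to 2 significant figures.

Φ = 0.073

Photons absorbed by the actinometer: 3.89×10⁻⁵ / 0.203 = 1.916×10⁻⁴ mol.
Φ(unknown) = 1.40×10⁻⁵ / 1.916×10⁻⁴ = 0.073.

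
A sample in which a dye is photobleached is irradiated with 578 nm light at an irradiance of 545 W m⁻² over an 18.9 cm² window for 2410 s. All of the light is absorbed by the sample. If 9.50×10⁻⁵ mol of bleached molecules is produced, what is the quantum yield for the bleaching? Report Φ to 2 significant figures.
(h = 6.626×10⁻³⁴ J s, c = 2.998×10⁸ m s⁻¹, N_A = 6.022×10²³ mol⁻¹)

Photon energy at 578 nm: hc/λ = (6.626×10⁻³⁴)(2.998×10⁸)/(578×10⁻⁹) = 3.437×10⁻¹⁹ J.
Energy delivered: (545 W m⁻²)(18.9×10⁻⁴ m²)(2410 s) = 2482 J.
Photons incident: 2482 / 3.437×10⁻¹⁹ = 7.221×10²¹, i.e. 7.221×10²¹/6.022×10²³ = 0.01199 mol.
Φ = 9.50×10⁻⁵ mol / 0.01199 mol photons = 0.0079.

Φ = 0.0079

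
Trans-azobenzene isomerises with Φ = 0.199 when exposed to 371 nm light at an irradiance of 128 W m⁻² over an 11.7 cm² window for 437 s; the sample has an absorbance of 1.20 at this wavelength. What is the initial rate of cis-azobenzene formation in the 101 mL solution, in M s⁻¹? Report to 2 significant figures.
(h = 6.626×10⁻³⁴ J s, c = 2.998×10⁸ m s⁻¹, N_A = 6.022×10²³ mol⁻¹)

8.6×10⁻⁷ M s⁻¹

Photon energy at 371 nm: hc/λ = (6.626×10⁻³⁴)(2.998×10⁸)/(371×10⁻⁹) = 5.354×10⁻¹⁹ J.
Energy delivered: (128 W m⁻²)(11.7×10⁻⁴ m²)(437 s) = 65.45 J.
Photons incident: 65.45 / 5.354×10⁻¹⁹ = 1.222×10²⁰, i.e. 1.222×10²⁰/6.022×10²³ = 2.029×10⁻⁴ mol.
Fraction absorbed: 1 − 10^(−1.20) = 0.9369.
Photons absorbed: 0.9369 × 2.029×10⁻⁴ = 1.901×10⁻⁴ mol.
Product formed: 0.199 × 1.901×10⁻⁴ = 3.783×10⁻⁵ mol.
Rate: 3.783×10⁻⁵ mol / (437 s × 0.101 L) = 8.6×10⁻⁷ M s⁻¹.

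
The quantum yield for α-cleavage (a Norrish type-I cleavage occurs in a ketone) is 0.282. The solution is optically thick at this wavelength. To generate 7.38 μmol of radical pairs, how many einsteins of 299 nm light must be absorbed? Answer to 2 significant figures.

2.6e-5 einstein

Product: 7.38 μmol = 7.38e-6 mol.
Photons that must be absorbed: 7.38e-6 / 0.282 = 2.617e-5 mol.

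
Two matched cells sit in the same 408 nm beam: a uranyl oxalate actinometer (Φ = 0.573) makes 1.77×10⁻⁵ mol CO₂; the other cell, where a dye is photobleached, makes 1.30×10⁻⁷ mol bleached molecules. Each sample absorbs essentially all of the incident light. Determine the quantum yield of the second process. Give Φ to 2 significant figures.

Φ = 0.0042

Photons absorbed by the actinometer: 1.77×10⁻⁵ / 0.573 = 3.089×10⁻⁵ mol.
Φ(unknown) = 1.30×10⁻⁷ / 3.089×10⁻⁵ = 0.0042.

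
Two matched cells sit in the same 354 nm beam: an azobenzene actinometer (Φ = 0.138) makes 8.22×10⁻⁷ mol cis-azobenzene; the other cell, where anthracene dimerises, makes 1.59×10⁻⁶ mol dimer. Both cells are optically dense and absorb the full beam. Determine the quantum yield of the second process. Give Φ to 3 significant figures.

Photons absorbed by the actinometer: 8.22×10⁻⁷ / 0.138 = 5.957×10⁻⁶ mol.
Φ(unknown) = 1.59×10⁻⁶ / 5.957×10⁻⁶ = 0.267.

Φ = 0.267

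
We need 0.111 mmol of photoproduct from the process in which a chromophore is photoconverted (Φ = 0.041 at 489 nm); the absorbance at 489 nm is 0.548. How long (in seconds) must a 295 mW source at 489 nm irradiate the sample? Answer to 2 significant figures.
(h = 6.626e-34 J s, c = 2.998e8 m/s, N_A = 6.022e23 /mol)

t ≈ 3100 s

Product: 0.111 mmol = 1.11e-4 mol.
Photons that must be absorbed: 1.11e-4 / 0.041 = 0.002707 mol.
Fraction absorbed: 1 − 10^(−0.548) = 0.7169.
Incident photons needed: 0.002707 / 0.7169 = 0.003776 mol.
Photon energy: hc/λ = 4.062e-19 J; per mole, 2.446e5 J mol⁻¹.
Energy required: 0.003776 × 2.446e5 = 923.6 J.
Time: 923.6 J / 0.295 W = 3100 s.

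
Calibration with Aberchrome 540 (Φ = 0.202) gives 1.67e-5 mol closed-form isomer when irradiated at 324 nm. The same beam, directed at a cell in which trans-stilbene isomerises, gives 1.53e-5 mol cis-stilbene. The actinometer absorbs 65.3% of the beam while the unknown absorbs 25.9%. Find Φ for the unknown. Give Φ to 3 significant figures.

Photons absorbed by the actinometer: 1.67e-5 / 0.202 = 8.267e-5 mol.
Incident flux: 8.267e-5 / 0.653 = 1.266e-4 einstein.
Absorbed by unknown: 0.259 × 1.266e-4 = 3.279e-5 mol.
Φ(unknown) = 1.53e-5 / 3.279e-5 = 0.467.

Φ = 0.467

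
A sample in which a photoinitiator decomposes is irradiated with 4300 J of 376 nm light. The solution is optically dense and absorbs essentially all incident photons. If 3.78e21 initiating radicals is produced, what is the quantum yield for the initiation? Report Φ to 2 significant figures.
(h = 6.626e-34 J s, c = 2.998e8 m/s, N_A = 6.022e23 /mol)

Φ = 0.46

Product: 3.78e21 / 6.022e23 = 0.006277 mol.
Photon energy at 376 nm: hc/λ = (6.626e-34)(2.998e8)/(376e-9) = 5.283e-19 J.
Photons incident: 4300 / 5.283e-19 = 8.139e21, i.e. 8.139e21/6.022e23 = 0.01352 mol.
Φ = 0.006277 mol / 0.01352 mol photons = 0.46.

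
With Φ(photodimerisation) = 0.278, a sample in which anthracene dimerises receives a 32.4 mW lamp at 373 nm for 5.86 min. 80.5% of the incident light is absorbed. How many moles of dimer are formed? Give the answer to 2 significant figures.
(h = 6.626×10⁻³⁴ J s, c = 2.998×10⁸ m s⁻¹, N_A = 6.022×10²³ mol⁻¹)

Photon energy at 373 nm: hc/λ = (6.626×10⁻³⁴)(2.998×10⁸)/(373×10⁻⁹) = 5.326×10⁻¹⁹ J.
Energy delivered: (32.4 mW)(351.6 s) = 11.39 J.
Photons incident: 11.39 / 5.326×10⁻¹⁹ = 2.139×10¹⁹, i.e. 2.139×10¹⁹/6.022×10²³ = 3.552×10⁻⁵ mol.
Photons absorbed: 0.805 × 3.552×10⁻⁵ = 2.859×10⁻⁵ mol.
Product: Φ × n_abs = 0.278 × 2.859×10⁻⁵ = 7.948×10⁻⁶ mol.

7.9×10⁻⁶ mol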